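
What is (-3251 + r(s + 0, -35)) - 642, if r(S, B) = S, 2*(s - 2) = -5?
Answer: -7787/2 ≈ -3893.5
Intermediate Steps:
s = -½ (s = 2 + (½)*(-5) = 2 - 5/2 = -½ ≈ -0.50000)
(-3251 + r(s + 0, -35)) - 642 = (-3251 + (-½ + 0)) - 642 = (-3251 - ½) - 642 = -6503/2 - 642 = -7787/2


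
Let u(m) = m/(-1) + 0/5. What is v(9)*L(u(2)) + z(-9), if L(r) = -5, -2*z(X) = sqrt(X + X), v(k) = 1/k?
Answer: -5/9 - 3*I*sqrt(2)/2 ≈ -0.55556 - 2.1213*I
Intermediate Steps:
v(k) = 1/k
z(X) = -sqrt(2)*sqrt(X)/2 (z(X) = -sqrt(X + X)/2 = -sqrt(2)*sqrt(X)/2)
u(m) = -m (u(m) = m*(-1) + 0*(1/5) = -m + 0 = -m)
v(9)*L(u(2)) + z(-9) = -5/9 - sqrt(2)*sqrt(-9)/2 = (1/9)*(-5) - sqrt(2)*3*I/2 = -5/9 - 3*I*sqrt(2)/2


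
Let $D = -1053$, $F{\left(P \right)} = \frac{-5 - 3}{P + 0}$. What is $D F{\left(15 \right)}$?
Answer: $\frac{2808}{5} \approx 561.6$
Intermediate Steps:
$F{\left(P \right)} = - \frac{8}{P}$
$D F{\left(15 \right)} = - 1053 \left(- \frac{8}{15}\right) = - 1053 \left(\left(-8\right) \frac{1}{15}\right) = \left(-1053\right) \left(- \frac{8}{15}\right) = \frac{2808}{5}$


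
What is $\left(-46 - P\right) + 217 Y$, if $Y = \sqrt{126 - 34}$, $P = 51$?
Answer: $-97 + 434 \sqrt{23} \approx 1984.4$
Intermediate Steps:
$Y = 2 \sqrt{23}$ ($Y = \sqrt{92} = 2 \sqrt{23} \approx 9.5917$)
$\left(-46 - P\right) + 217 Y = \left(-46 - 51\right) + 217 \cdot 2 \sqrt{23} = \left(-46 - 51\right) + 434 \sqrt{23} = -97 + 434 \sqrt{23}$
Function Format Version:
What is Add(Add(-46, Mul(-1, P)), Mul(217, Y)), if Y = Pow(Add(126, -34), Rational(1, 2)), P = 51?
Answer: Add(-97, Mul(434, Pow(23, Rational(1, 2)))) ≈ 1984.4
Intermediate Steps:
Y = Mul(2, Pow(23, Rational(1, 2))) (Y = Pow(92, Rational(1, 2)) = Mul(2, Pow(23, Rational(1, 2))) ≈ 9.5917)
Add(Add(-46, Mul(-1, P)), Mul(217, Y)) = Add(Add(-46, Mul(-1, 51)), Mul(217, Mul(2, Pow(23, Rational(1, 2))))) = Add(Add(-46, -51), Mul(434, Pow(23, Rational(1, 2)))) = Add(-97, Mul(434, Pow(23, Rational(1, 2))))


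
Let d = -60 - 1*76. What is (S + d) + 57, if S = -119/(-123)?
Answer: -9598/123 ≈ -78.032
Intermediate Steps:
d = -136 (d = -60 - 76 = -136)
S = 119/123 (S = -119*(-1/123) = 119/123 ≈ 0.96748)
(S + d) + 57 = (119/123 - 136) + 57 = -16609/123 + 57 = -9598/123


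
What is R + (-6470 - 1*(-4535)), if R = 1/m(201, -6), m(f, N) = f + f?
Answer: -777869/402 ≈ -1935.0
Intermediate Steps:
m(f, N) = 2*f
R = 1/402 (R = 1/(2*201) = 1/402 ≈ 0.0024876)
R + (-6470 - 1*(-4535)) = 1/402 + (-6470 - 1*(-4535)) = 1/402 + (-6470 + 4535) = 1/402 - 1935 = -777869/402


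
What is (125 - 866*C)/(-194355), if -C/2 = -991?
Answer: 1716287/194355 ≈ 8.8307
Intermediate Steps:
C = 1982 (C = -2*(-991) = 1982)
(125 - 866*C)/(-194355) = (125 - 866*1982)/(-194355) = (125 - 1716412)*(-1/194355) = -1716287*(-1/194355) = 1716287/194355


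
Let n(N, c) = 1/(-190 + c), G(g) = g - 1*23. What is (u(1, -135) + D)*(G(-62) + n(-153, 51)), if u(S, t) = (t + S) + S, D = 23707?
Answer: -278550384/139 ≈ -2.0040e+6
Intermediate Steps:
G(g) = -23 + g (G(g) = g - 23 = -23 + g)
u(S, t) = t + 2*S (u(S, t) = (S + t) + S = t + 2*S)
(u(1, -135) + D)*(G(-62) + n(-153, 51)) = ((-135 + 2*1) + 23707)*((-23 - 62) + 1/(-190 + 51)) = ((-135 + 2) + 23707)*(-85 + 1/(-139)) = (-133 + 23707)*(-85 - 1/139) = 23574*(-11816/139) = -278550384/139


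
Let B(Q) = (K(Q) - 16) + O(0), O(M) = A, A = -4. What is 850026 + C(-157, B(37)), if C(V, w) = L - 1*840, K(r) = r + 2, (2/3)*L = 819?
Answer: 1700829/2 ≈ 8.5041e+5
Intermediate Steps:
L = 2457/2 (L = (3/2)*819 = 2457/2 ≈ 1228.5)
K(r) = 2 + r
O(M) = -4
B(Q) = -18 + Q (B(Q) = ((2 + Q) - 16) - 4 = (-14 + Q) - 4 = -18 + Q)
C(V, w) = 777/2 (C(V, w) = 2457/2 - 1*840 = 2457/2 - 840 = 777/2)
850026 + C(-157, B(37)) = 850026 + 777/2 = 1700829/2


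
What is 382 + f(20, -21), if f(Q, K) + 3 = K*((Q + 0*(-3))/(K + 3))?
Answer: 1207/3 ≈ 402.33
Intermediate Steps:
f(Q, K) = -3 + K*Q/(3 + K) (f(Q, K) = -3 + K*((Q + 0*(-3))/(K + 3)) = -3 + K*((Q + 0)/(3 + K)) = -3 + K*(Q/(3 + K)) = -3 + K*Q/(3 + K))
382 + f(20, -21) = 382 + (-9 - 3*(-21) - 21*20)/(3 - 21) = 382 + (-9 + 63 - 420)/(-18) = 382 - 1/18*(-366) = 382 + 61/3 = 1207/3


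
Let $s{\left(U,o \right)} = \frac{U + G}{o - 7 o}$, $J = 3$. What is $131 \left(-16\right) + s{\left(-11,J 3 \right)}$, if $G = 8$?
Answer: $- \frac{37727}{18} \approx -2095.9$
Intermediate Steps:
$s{\left(U,o \right)} = - \frac{8 + U}{6 o}$ ($s{\left(U,o \right)} = \frac{U + 8}{o - 7 o} = \frac{8 + U}{\left(-6\right) o} = \left(8 + U\right) \left(- \frac{1}{6 o}\right) = - \frac{8 + U}{6 o}$)
$131 \left(-16\right) + s{\left(-11,J 3 \right)} = 131 \left(-16\right) + \frac{-8 - -11}{6 \cdot 3 \cdot 3} = -2096 + \frac{-8 + 11}{6 \cdot 9} = -2096 + \frac{1}{6} \cdot \frac{1}{9} \cdot 3 = -2096 + \frac{1}{18} = - \frac{37727}{18}$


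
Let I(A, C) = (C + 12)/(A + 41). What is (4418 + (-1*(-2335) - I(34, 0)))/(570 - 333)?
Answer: 168821/5925 ≈ 28.493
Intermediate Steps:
I(A, C) = (12 + C)/(41 + A)
(4418 + (-1*(-2335) - I(34, 0)))/(570 - 333) = (4418 + (-1*(-2335) - (12 + 0)/(41 + 34)))/(570 - 333) = (4418 + (2335 - 12/75))/237 = (4418 + (2335 - 12/75))*(1/237) = (4418 + (2335 - 1*4/25))*(1/237) = (4418 + (2335 - 4/25))*(1/237) = (4418 + 58371/25)*(1/237) = (168821/25)*(1/237) = 168821/5925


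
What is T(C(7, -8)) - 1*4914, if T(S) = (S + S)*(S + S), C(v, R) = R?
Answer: -4658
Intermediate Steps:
T(S) = 4*S² (T(S) = (2*S)*(2*S) = 4*S²)
T(C(7, -8)) - 1*4914 = 4*(-8)² - 1*4914 = 4*64 - 4914 = 256 - 4914 = -4658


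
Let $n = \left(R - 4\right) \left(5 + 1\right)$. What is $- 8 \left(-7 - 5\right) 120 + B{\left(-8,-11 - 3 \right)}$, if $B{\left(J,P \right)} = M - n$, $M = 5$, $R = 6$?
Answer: $11513$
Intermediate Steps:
$n = 12$ ($n = \left(6 - 4\right) \left(5 + 1\right) = 2 \cdot 6 = 12$)
$B{\left(J,P \right)} = -7$ ($B{\left(J,P \right)} = 5 - 12 = -7$)
$- 8 \left(-7 - 5\right) 120 + B{\left(-8,-11 - 3 \right)} = - 8 \left(-7 - 5\right) 120 - 7 = \left(-8\right) \left(-12\right) 120 - 7 = 96 \cdot 120 - 7 = 11520 - 7 = 11513$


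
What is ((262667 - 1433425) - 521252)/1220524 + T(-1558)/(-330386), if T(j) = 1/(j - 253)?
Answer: -126547340987742/91284370067513 ≈ -1.3863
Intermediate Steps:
T(j) = 1/(-253 + j)
((262667 - 1433425) - 521252)/1220524 + T(-1558)/(-330386) = ((262667 - 1433425) - 521252)/1220524 + 1/(-253 - 1558*(-330386)) = (-1170758 - 521252)*(1/1220524) - 1/330386/(-1811) = -1692010*1/1220524 - 1/1811*(-1/330386) = -846005/610262 + 1/598329046 = -126547340987742/91284370067513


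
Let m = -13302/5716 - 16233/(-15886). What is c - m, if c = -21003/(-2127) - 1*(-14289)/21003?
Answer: 668208298364808/56340812298823 ≈ 11.860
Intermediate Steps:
m = -14815968/11350547 (m = -13302*1/5716 - 16233*(-1/15886) = -6651/2858 + 16233/15886 = -14815968/11350547 ≈ -1.3053)
c = 52390968/4963709 (c = -21003*(-1/2127) + 14289*(1/21003) = 7001/709 + 4763/7001 = 52390968/4963709 ≈ 10.555)
c - m = 52390968/4963709 - 1*(-14815968/11350547) = 52390968/4963709 + 14815968/11350547 = 668208298364808/56340812298823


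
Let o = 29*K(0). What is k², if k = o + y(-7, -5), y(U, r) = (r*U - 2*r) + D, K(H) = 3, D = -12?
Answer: 14400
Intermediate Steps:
y(U, r) = -12 - 2*r + U*r (y(U, r) = (r*U - 2*r) - 12 = (U*r - 2*r) - 12 = (-2*r + U*r) - 12 = -12 - 2*r + U*r)
o = 87 (o = 29*3 = 87)
k = 120 (k = 87 + (-12 - 2*(-5) - 7*(-5)) = 87 + (-12 + 10 + 35) = 87 + 33 = 120)
k² = 120² = 14400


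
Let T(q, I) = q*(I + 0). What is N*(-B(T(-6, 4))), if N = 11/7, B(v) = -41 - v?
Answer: 187/7 ≈ 26.714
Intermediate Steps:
T(q, I) = I*q (T(q, I) = q*I = I*q)
N = 11/7 (N = 11*(⅐) = 11/7 ≈ 1.5714)
N*(-B(T(-6, 4))) = 11*(-(-41 - 4*(-6)))/7 = 11*(-(-41 - 1*(-24)))/7 = 11*(-(-41 + 24))/7 = 11*(-1*(-17))/7 = (11/7)*17 = 187/7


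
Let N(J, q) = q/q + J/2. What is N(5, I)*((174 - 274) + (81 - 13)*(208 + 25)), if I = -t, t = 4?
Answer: 55104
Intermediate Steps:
I = -4 (I = -1*4 = -4)
N(J, q) = 1 + J/2 (N(J, q) = 1 + J*(½) = 1 + J/2)
N(5, I)*((174 - 274) + (81 - 13)*(208 + 25)) = (1 + (½)*5)*((174 - 274) + (81 - 13)*(208 + 25)) = (1 + 5/2)*(-100 + 68*233) = 7*(-100 + 15844)/2 = (7/2)*15744 = 55104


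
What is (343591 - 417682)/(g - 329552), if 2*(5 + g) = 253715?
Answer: 49394/135133 ≈ 0.36552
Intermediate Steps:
g = 253705/2 (g = -5 + (1/2)*253715 = -5 + 253715/2 = 253705/2 ≈ 1.2685e+5)
(343591 - 417682)/(g - 329552) = (343591 - 417682)/(253705/2 - 329552) = -74091/(-405399/2) = -74091*(-2/405399) = 49394/135133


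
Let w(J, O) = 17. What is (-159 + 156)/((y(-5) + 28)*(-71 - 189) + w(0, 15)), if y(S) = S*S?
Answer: 3/13763 ≈ 0.00021798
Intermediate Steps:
y(S) = S**2
(-159 + 156)/((y(-5) + 28)*(-71 - 189) + w(0, 15)) = (-159 + 156)/(((-5)**2 + 28)*(-71 - 189) + 17) = -3/((25 + 28)*(-260) + 17) = -3/(53*(-260) + 17) = -3/(-13780 + 17) = -3/(-13763) = -3*(-1/13763) = 3/13763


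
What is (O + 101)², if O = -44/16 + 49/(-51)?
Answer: 393903409/41616 ≈ 9465.2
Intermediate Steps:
O = -757/204 (O = -44*1/16 + 49*(-1/51) = -11/4 - 49/51 = -757/204 ≈ -3.7108)
(O + 101)² = (-757/204 + 101)² = (19847/204)² = 393903409/41616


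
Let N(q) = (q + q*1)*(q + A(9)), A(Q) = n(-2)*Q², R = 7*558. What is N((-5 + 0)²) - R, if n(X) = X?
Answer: -10756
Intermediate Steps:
R = 3906
A(Q) = -2*Q²
N(q) = 2*q*(-162 + q) (N(q) = (q + q*1)*(q - 2*9²) = (q + q)*(q - 2*81) = (2*q)*(q - 162) = (2*q)*(-162 + q) = 2*q*(-162 + q))
N((-5 + 0)²) - R = 2*(-5 + 0)²*(-162 + (-5 + 0)²) - 1*3906 = 2*(-5)²*(-162 + (-5)²) - 3906 = 2*25*(-162 + 25) - 3906 = 2*25*(-137) - 3906 = -6850 - 3906 = -10756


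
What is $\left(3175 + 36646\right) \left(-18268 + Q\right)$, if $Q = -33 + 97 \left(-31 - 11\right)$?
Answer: $-890994875$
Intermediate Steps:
$Q = -4107$ ($Q = -33 + 97 \left(-42\right) = -33 - 4074 = -4107$)
$\left(3175 + 36646\right) \left(-18268 + Q\right) = \left(3175 + 36646\right) \left(-18268 - 4107\right) = 39821 \left(-22375\right) = -890994875$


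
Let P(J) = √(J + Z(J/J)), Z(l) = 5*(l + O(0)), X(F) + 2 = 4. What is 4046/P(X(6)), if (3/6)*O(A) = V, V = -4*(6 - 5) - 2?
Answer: -4046*I*√53/53 ≈ -555.76*I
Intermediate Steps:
X(F) = 2 (X(F) = -2 + 4 = 2)
V = -6 (V = -4*1 - 2 = -4 - 2 = -6)
O(A) = -12 (O(A) = 2*(-6) = -12)
Z(l) = -60 + 5*l (Z(l) = 5*(l - 12) = 5*(-12 + l) = -60 + 5*l)
P(J) = √(-55 + J) (P(J) = √(J + (-60 + 5*(J/J))) = √(J + (-60 + 5*1)) = √(J + (-60 + 5)) = √(J - 55) = √(-55 + J))
4046/P(X(6)) = 4046/(√(-55 + 2)) = 4046/(√(-53)) = 4046/((I*√53)) = 4046*(-I*√53/53) = -4046*I*√53/53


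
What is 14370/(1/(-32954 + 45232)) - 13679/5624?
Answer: 992269638961/5624 ≈ 1.7643e+8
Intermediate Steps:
14370/(1/(-32954 + 45232)) - 13679/5624 = 14370/(1/12278) - 13679*1/5624 = 14370/(1/12278) - 13679/5624 = 14370*12278 - 13679/5624 = 176434860 - 13679/5624 = 992269638961/5624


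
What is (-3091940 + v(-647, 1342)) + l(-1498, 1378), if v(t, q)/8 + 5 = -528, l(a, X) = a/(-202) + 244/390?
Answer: -60979579403/19695 ≈ -3.0962e+6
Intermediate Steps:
l(a, X) = 122/195 - a/202 (l(a, X) = a*(-1/202) + 244*(1/390) = -a/202 + 122/195 = 122/195 - a/202)
v(t, q) = -4264 (v(t, q) = -40 + 8*(-528) = -40 - 4224 = -4264)
(-3091940 + v(-647, 1342)) + l(-1498, 1378) = (-3091940 - 4264) + (122/195 - 1/202*(-1498)) = -3096204 + (122/195 + 749/101) = -3096204 + 158377/19695 = -60979579403/19695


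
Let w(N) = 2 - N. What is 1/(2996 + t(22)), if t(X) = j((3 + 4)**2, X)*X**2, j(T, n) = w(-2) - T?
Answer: -1/18784 ≈ -5.3237e-5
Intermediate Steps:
j(T, n) = 4 - T (j(T, n) = (2 - 1*(-2)) - T = (2 + 2) - T = 4 - T)
t(X) = -45*X**2 (t(X) = (4 - (3 + 4)**2)*X**2 = (4 - 1*7**2)*X**2 = (4 - 1*49)*X**2 = (4 - 49)*X**2 = -45*X**2)
1/(2996 + t(22)) = 1/(2996 - 45*22**2) = 1/(2996 - 45*484) = 1/(2996 - 21780) = 1/(-18784) = -1/18784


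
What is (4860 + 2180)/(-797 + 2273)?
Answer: 1760/369 ≈ 4.7696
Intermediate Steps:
(4860 + 2180)/(-797 + 2273) = 7040/1476 = 7040*(1/1476) = 1760/369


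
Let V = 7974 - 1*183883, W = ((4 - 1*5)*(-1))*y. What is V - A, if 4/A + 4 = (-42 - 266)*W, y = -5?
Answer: -67549057/384 ≈ -1.7591e+5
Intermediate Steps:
W = -5 (W = ((4 - 1*5)*(-1))*(-5) = ((4 - 5)*(-1))*(-5) = -1*(-1)*(-5) = 1*(-5) = -5)
V = -175909 (V = 7974 - 183883 = -175909)
A = 1/384 (A = 4/(-4 + (-42 - 266)*(-5)) = 4/(-4 - 308*(-5)) = 4/(-4 + 1540) = 4/1536 = 4*(1/1536) = 1/384 ≈ 0.0026042)
V - A = -175909 - 1*1/384 = -175909 - 1/384 = -67549057/384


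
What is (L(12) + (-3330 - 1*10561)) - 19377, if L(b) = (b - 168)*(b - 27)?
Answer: -30928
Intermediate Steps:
L(b) = (-168 + b)*(-27 + b)
(L(12) + (-3330 - 1*10561)) - 19377 = ((4536 + 12**2 - 195*12) + (-3330 - 1*10561)) - 19377 = ((4536 + 144 - 2340) + (-3330 - 10561)) - 19377 = (2340 - 13891) - 19377 = -11551 - 19377 = -30928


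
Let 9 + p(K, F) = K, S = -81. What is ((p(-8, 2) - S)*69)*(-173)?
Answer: -763968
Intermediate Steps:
p(K, F) = -9 + K
((p(-8, 2) - S)*69)*(-173) = (((-9 - 8) - 1*(-81))*69)*(-173) = ((-17 + 81)*69)*(-173) = (64*69)*(-173) = 4416*(-173) = -763968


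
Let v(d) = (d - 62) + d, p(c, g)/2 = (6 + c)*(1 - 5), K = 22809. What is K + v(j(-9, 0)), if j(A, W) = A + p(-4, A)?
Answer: 22697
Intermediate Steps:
p(c, g) = -48 - 8*c (p(c, g) = 2*((6 + c)*(1 - 5)) = 2*((6 + c)*(-4)) = 2*(-24 - 4*c) = -48 - 8*c)
j(A, W) = -16 + A (j(A, W) = A + (-48 - 8*(-4)) = A + (-48 + 32) = A - 16 = -16 + A)
v(d) = -62 + 2*d (v(d) = (-62 + d) + d = -62 + 2*d)
K + v(j(-9, 0)) = 22809 + (-62 + 2*(-16 - 9)) = 22809 + (-62 + 2*(-25)) = 22809 + (-62 - 50) = 22809 - 112 = 22697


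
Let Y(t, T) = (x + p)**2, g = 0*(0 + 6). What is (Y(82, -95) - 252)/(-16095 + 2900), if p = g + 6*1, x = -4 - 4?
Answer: 248/13195 ≈ 0.018795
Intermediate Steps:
g = 0 (g = 0*6 = 0)
x = -8
p = 6 (p = 0 + 6*1 = 0 + 6 = 6)
Y(t, T) = 4 (Y(t, T) = (-8 + 6)**2 = (-2)**2 = 4)
(Y(82, -95) - 252)/(-16095 + 2900) = (4 - 252)/(-16095 + 2900) = -248/(-13195) = -248*(-1/13195) = 248/13195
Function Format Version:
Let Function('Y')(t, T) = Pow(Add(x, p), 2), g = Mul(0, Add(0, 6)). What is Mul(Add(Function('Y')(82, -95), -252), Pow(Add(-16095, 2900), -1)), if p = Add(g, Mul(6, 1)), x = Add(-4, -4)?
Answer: Rational(248, 13195) ≈ 0.018795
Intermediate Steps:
g = 0 (g = Mul(0, 6) = 0)
x = -8
p = 6 (p = Add(0, Mul(6, 1)) = Add(0, 6) = 6)
Function('Y')(t, T) = 4 (Function('Y')(t, T) = Pow(Add(-8, 6), 2) = Pow(-2, 2) = 4)
Mul(Add(Function('Y')(82, -95), -252), Pow(Add(-16095, 2900), -1)) = Mul(Add(4, -252), Pow(Add(-16095, 2900), -1)) = Mul(-248, Pow(-13195, -1)) = Mul(-248, Rational(-1, 13195)) = Rational(248, 13195)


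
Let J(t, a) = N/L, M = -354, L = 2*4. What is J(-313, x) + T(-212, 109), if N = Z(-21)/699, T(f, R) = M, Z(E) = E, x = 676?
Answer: -659863/1864 ≈ -354.00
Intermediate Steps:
L = 8
T(f, R) = -354
N = -7/233 (N = -21/699 = -21*1/699 = -7/233 ≈ -0.030043)
J(t, a) = -7/1864 (J(t, a) = -7/233/8 = -7/233*1/8 = -7/1864)
J(-313, x) + T(-212, 109) = -7/1864 - 354 = -659863/1864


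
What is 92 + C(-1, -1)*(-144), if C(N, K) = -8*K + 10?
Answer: -2500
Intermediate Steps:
C(N, K) = 10 - 8*K
92 + C(-1, -1)*(-144) = 92 + (10 - 8*(-1))*(-144) = 92 + (10 + 8)*(-144) = 92 + 18*(-144) = 92 - 2592 = -2500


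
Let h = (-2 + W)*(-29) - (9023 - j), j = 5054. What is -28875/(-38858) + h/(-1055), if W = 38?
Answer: 225258279/40995190 ≈ 5.4948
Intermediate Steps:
h = -5013 (h = (-2 + 38)*(-29) - (9023 - 1*5054) = 36*(-29) - (9023 - 5054) = -1044 - 1*3969 = -1044 - 3969 = -5013)
-28875/(-38858) + h/(-1055) = -28875/(-38858) - 5013/(-1055) = -28875*(-1/38858) - 5013*(-1/1055) = 28875/38858 + 5013/1055 = 225258279/40995190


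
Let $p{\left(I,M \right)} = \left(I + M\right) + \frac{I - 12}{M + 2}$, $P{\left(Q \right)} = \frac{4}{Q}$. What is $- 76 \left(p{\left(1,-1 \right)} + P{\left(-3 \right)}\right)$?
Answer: $\frac{2812}{3} \approx 937.33$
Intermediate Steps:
$p{\left(I,M \right)} = I + M + \frac{-12 + I}{2 + M}$ ($p{\left(I,M \right)} = \left(I + M\right) + \frac{-12 + I}{2 + M} = I + M + \frac{-12 + I}{2 + M}$)
$- 76 \left(p{\left(1,-1 \right)} + P{\left(-3 \right)}\right) = - 76 \left(\frac{-12 + \left(-1\right)^{2} + 2 \left(-1\right) + 3 \cdot 1 + 1 \left(-1\right)}{2 - 1} + \frac{4}{-3}\right) = - 76 \left(\frac{-12 + 1 - 2 + 3 - 1}{1} + 4 \left(- \frac{1}{3}\right)\right) = - 76 \left(1 \left(-11\right) - \frac{4}{3}\right) = - 76 \left(-11 - \frac{4}{3}\right) = \left(-76\right) \left(- \frac{37}{3}\right) = \frac{2812}{3}$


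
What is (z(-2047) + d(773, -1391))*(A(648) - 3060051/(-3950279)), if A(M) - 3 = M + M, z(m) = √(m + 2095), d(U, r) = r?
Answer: -7142051208552/3950279 + 20537889888*√3/3950279 ≈ -1.7990e+6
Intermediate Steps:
z(m) = √(2095 + m)
A(M) = 3 + 2*M (A(M) = 3 + (M + M) = 3 + 2*M)
(z(-2047) + d(773, -1391))*(A(648) - 3060051/(-3950279)) = (√(2095 - 2047) - 1391)*((3 + 2*648) - 3060051/(-3950279)) = (√48 - 1391)*((3 + 1296) - 3060051*(-1/3950279)) = (4*√3 - 1391)*(1299 + 3060051/3950279) = (-1391 + 4*√3)*(5134472472/3950279) = -7142051208552/3950279 + 20537889888*√3/3950279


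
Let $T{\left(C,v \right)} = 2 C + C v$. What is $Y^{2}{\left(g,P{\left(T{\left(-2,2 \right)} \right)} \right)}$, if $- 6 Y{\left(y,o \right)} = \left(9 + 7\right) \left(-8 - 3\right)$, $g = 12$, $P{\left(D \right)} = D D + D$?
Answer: $\frac{7744}{9} \approx 860.44$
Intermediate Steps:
$P{\left(D \right)} = D + D^{2}$ ($P{\left(D \right)} = D^{2} + D = D + D^{2}$)
$Y{\left(y,o \right)} = \frac{88}{3}$ ($Y{\left(y,o \right)} = - \frac{\left(9 + 7\right) \left(-8 - 3\right)}{6} = - \frac{16 \left(-11\right)}{6} = \left(- \frac{1}{6}\right) \left(-176\right) = \frac{88}{3}$)
$Y^{2}{\left(g,P{\left(T{\left(-2,2 \right)} \right)} \right)} = \left(\frac{88}{3}\right)^{2} = \frac{7744}{9}$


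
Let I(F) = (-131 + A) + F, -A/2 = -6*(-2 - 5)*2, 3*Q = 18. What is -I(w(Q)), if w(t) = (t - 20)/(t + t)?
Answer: 1801/6 ≈ 300.17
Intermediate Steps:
Q = 6 (Q = (⅓)*18 = 6)
w(t) = (-20 + t)/(2*t) (w(t) = (-20 + t)/((2*t)) = (-20 + t)*(1/(2*t)) = (-20 + t)/(2*t))
A = -168 (A = -2*(-6*(-2 - 5))*2 = -2*(-6*(-7))*2 = -84*2 = -2*84 = -168)
I(F) = -299 + F (I(F) = (-131 - 168) + F = -299 + F)
-I(w(Q)) = -(-299 + (½)*(-20 + 6)/6) = -(-299 + (½)*(⅙)*(-14)) = -(-299 - 7/6) = -1*(-1801/6) = 1801/6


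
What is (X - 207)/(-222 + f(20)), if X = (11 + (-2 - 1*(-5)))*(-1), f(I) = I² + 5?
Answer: -221/183 ≈ -1.2076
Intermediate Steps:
f(I) = 5 + I²
X = -14 (X = (11 + (-2 + 5))*(-1) = (11 + 3)*(-1) = 14*(-1) = -14)
(X - 207)/(-222 + f(20)) = (-14 - 207)/(-222 + (5 + 20²)) = -221/(-222 + (5 + 400)) = -221/(-222 + 405) = -221/183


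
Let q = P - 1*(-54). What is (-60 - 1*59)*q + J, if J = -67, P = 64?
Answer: -14109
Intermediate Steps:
q = 118 (q = 64 - 1*(-54) = 64 + 54 = 118)
(-60 - 1*59)*q + J = (-60 - 1*59)*118 - 67 = (-60 - 59)*118 - 67 = -119*118 - 67 = -14042 - 67 = -14109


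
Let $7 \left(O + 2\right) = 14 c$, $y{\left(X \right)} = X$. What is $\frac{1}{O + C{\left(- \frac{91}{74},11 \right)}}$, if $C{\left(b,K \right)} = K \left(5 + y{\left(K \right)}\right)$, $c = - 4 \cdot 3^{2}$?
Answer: $\frac{1}{102} \approx 0.0098039$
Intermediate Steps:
$c = -36$ ($c = \left(-4\right) 9 = -36$)
$C{\left(b,K \right)} = K \left(5 + K\right)$
$O = -74$ ($O = -2 + \frac{14 \left(-36\right)}{7} = -2 + \frac{1}{7} \left(-504\right) = -2 - 72 = -74$)
$\frac{1}{O + C{\left(- \frac{91}{74},11 \right)}} = \frac{1}{-74 + 11 \left(5 + 11\right)} = \frac{1}{-74 + 11 \cdot 16} = \frac{1}{-74 + 176} = \frac{1}{102}$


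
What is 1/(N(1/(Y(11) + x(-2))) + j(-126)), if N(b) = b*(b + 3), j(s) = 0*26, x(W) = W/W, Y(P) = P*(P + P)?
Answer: 59049/730 ≈ 80.889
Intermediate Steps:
Y(P) = 2*P² (Y(P) = P*(2*P) = 2*P²)
x(W) = 1
j(s) = 0
N(b) = b*(3 + b)
1/(N(1/(Y(11) + x(-2))) + j(-126)) = 1/((3 + 1/(2*11² + 1))/(2*11² + 1) + 0) = 1/((3 + 1/(2*121 + 1))/(2*121 + 1) + 0) = 1/((3 + 1/(242 + 1))/(242 + 1) + 0) = 1/((3 + 1/243)/243 + 0) = 1/((1/243)*(730/243) + 0) = 1/(730/59049 + 0) = 1/(730/59049) = 59049/730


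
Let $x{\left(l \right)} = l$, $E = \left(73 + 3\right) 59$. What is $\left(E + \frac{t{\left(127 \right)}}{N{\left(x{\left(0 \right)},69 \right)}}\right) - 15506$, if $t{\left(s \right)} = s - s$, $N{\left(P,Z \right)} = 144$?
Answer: $-11022$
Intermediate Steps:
$E = 4484$ ($E = 76 \cdot 59 = 4484$)
$t{\left(s \right)} = 0$
$\left(E + \frac{t{\left(127 \right)}}{N{\left(x{\left(0 \right)},69 \right)}}\right) - 15506 = \left(4484 + \frac{0}{144}\right) - 15506 = \left(4484 + 0 \cdot \frac{1}{144}\right) - 15506 = \left(4484 + 0\right) - 15506 = 4484 - 15506 = -11022$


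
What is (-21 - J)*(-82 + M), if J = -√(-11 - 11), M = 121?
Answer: -819 + 39*I*√22 ≈ -819.0 + 182.93*I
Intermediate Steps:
J = -I*√22 (J = -√(-22) = -I*√22 ≈ -4.6904*I)
(-21 - J)*(-82 + M) = (-21 - (-1)*I*√22)*(-82 + 121) = (-21 + I*√22)*39 = -819 + 39*I*√22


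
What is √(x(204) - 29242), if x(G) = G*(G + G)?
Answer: √53990 ≈ 232.36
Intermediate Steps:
x(G) = 2*G² (x(G) = G*(2*G) = 2*G²)
√(x(204) - 29242) = √(2*204² - 29242) = √(2*41616 - 29242) = √(83232 - 29242) = √53990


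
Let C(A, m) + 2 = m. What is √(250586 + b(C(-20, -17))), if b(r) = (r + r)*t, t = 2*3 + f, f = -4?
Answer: √250510 ≈ 500.51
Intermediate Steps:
C(A, m) = -2 + m
t = 2 (t = 2*3 - 4 = 6 - 4 = 2)
b(r) = 4*r (b(r) = (r + r)*2 = (2*r)*2 = 4*r)
√(250586 + b(C(-20, -17))) = √(250586 + 4*(-2 - 17)) = √(250586 + 4*(-19)) = √(250586 - 76) = √250510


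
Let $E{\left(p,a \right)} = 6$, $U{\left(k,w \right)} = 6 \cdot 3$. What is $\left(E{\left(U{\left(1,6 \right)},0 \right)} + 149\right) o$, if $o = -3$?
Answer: $-465$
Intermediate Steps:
$U{\left(k,w \right)} = 18$
$\left(E{\left(U{\left(1,6 \right)},0 \right)} + 149\right) o = \left(6 + 149\right) \left(-3\right) = 155 \left(-3\right) = -465$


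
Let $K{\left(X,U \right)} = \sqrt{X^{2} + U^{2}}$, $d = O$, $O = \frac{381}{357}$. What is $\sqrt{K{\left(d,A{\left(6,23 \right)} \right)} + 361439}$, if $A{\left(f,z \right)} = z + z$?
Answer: $\frac{\sqrt{5118337679 + 119 \sqrt{29980805}}}{119} \approx 601.24$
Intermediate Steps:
$A{\left(f,z \right)} = 2 z$
$O = \frac{127}{119}$ ($O = 381 \cdot \frac{1}{357} = \frac{127}{119} \approx 1.0672$)
$d = \frac{127}{119} \approx 1.0672$
$K{\left(X,U \right)} = \sqrt{U^{2} + X^{2}}$
$\sqrt{K{\left(d,A{\left(6,23 \right)} \right)} + 361439} = \sqrt{\sqrt{\left(2 \cdot 23\right)^{2} + \left(\frac{127}{119}\right)^{2}} + 361439} = \sqrt{\sqrt{46^{2} + \frac{16129}{14161}} + 361439} = \sqrt{\sqrt{2116 + \frac{16129}{14161}} + 361439} = \sqrt{\sqrt{\frac{29980805}{14161}} + 361439} = \sqrt{\frac{\sqrt{29980805}}{119} + 361439} = \sqrt{361439 + \frac{\sqrt{29980805}}{119}}$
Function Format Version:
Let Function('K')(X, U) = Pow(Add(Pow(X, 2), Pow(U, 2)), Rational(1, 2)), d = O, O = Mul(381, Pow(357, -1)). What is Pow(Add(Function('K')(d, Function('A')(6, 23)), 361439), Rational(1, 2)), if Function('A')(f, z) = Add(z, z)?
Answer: Mul(Rational(1, 119), Pow(Add(5118337679, Mul(119, Pow(29980805, Rational(1, 2)))), Rational(1, 2))) ≈ 601.24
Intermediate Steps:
Function('A')(f, z) = Mul(2, z)
O = Rational(127, 119) (O = Mul(381, Rational(1, 357)) = Rational(127, 119) ≈ 1.0672)
d = Rational(127, 119) ≈ 1.0672
Function('K')(X, U) = Pow(Add(Pow(U, 2), Pow(X, 2)), Rational(1, 2))
Pow(Add(Function('K')(d, Function('A')(6, 23)), 361439), Rational(1, 2)) = Pow(Add(Pow(Add(Pow(Mul(2, 23), 2), Pow(Rational(127, 119), 2)), Rational(1, 2)), 361439), Rational(1, 2)) = Pow(Add(Pow(Add(Pow(46, 2), Rational(16129, 14161)), Rational(1, 2)), 361439), Rational(1, 2)) = Pow(Add(Pow(Add(2116, Rational(16129, 14161)), Rational(1, 2)), 361439), Rational(1, 2)) = Pow(Add(Pow(Rational(29980805, 14161), Rational(1, 2)), 361439), Rational(1, 2)) = Pow(Add(Mul(Rational(1, 119), Pow(29980805, Rational(1, 2))), 361439), Rational(1, 2)) = Pow(Add(361439, Mul(Rational(1, 119), Pow(29980805, Rational(1, 2)))), Rational(1, 2))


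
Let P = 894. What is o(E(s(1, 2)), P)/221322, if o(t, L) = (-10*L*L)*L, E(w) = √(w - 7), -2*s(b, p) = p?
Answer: -1190861640/36887 ≈ -32284.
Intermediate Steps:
s(b, p) = -p/2
E(w) = √(-7 + w)
o(t, L) = -10*L³ (o(t, L) = (-10*L²)*L = -10*L³)
o(E(s(1, 2)), P)/221322 = -10*894³/221322 = -10*714516984*(1/221322) = -7145169840*1/221322 = -1190861640/36887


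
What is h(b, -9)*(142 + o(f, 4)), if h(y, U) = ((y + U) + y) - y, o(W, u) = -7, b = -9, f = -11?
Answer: -2430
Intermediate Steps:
h(y, U) = U + y (h(y, U) = ((U + y) + y) - y = (U + 2*y) - y = U + y)
h(b, -9)*(142 + o(f, 4)) = (-9 - 9)*(142 - 7) = -18*135 = -2430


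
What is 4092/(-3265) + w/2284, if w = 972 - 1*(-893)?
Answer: -3256903/7457260 ≈ -0.43674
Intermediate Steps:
w = 1865 (w = 972 + 893 = 1865)
4092/(-3265) + w/2284 = 4092/(-3265) + 1865/2284 = 4092*(-1/3265) + 1865*(1/2284) = -4092/3265 + 1865/2284 = -3256903/7457260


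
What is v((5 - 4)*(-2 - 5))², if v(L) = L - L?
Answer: 0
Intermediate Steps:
v(L) = 0
v((5 - 4)*(-2 - 5))² = 0² = 0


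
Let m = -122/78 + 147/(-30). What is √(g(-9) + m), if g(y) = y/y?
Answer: I*√831090/390 ≈ 2.3375*I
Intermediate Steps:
g(y) = 1
m = -2521/390 (m = -122*1/78 + 147*(-1/30) = -61/39 - 49/10 = -2521/390 ≈ -6.4641)
√(g(-9) + m) = √(1 - 2521/390) = √(-2131/390) = I*√831090/390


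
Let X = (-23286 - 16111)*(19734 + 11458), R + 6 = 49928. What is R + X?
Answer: -1228821302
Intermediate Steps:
R = 49922 (R = -6 + 49928 = 49922)
X = -1228871224 (X = -39397*31192 = -1228871224)
R + X = 49922 - 1228871224 = -1228821302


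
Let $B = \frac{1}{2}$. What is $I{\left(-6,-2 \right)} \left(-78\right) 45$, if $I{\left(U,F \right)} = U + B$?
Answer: $19305$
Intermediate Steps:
$B = \frac{1}{2} \approx 0.5$
$I{\left(U,F \right)} = \frac{1}{2} + U$ ($I{\left(U,F \right)} = U + \frac{1}{2} = \frac{1}{2} + U$)
$I{\left(-6,-2 \right)} \left(-78\right) 45 = \left(\frac{1}{2} - 6\right) \left(-78\right) 45 = \left(- \frac{11}{2}\right) \left(-78\right) 45 = 429 \cdot 45 = 19305$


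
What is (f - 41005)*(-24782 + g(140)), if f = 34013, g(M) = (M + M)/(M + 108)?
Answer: 5371303344/31 ≈ 1.7327e+8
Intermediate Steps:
g(M) = 2*M/(108 + M) (g(M) = (2*M)/(108 + M) = 2*M/(108 + M))
(f - 41005)*(-24782 + g(140)) = (34013 - 41005)*(-24782 + 2*140/(108 + 140)) = -6992*(-24782 + 2*140/248) = -6992*(-24782 + 2*140*(1/248)) = -6992*(-24782 + 35/31) = -6992*(-768207/31) = 5371303344/31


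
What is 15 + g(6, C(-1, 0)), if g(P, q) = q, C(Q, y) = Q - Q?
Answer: 15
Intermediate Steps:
C(Q, y) = 0
15 + g(6, C(-1, 0)) = 15 + 0 = 15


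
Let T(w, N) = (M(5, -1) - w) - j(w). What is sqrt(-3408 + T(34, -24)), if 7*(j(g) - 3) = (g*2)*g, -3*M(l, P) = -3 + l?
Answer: I*sqrt(1665195)/21 ≈ 61.449*I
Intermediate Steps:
M(l, P) = 1 - l/3 (M(l, P) = -(-3 + l)/3 = 1 - l/3)
j(g) = 3 + 2*g**2/7 (j(g) = 3 + ((g*2)*g)/7 = 3 + ((2*g)*g)/7 = 3 + (2*g**2)/7 = 3 + 2*g**2/7)
T(w, N) = -11/3 - w - 2*w**2/7 (T(w, N) = ((1 - 1/3*5) - w) - (3 + 2*w**2/7) = ((1 - 5/3) - w) + (-3 - 2*w**2/7) = (-2/3 - w) + (-3 - 2*w**2/7) = -11/3 - w - 2*w**2/7)
sqrt(-3408 + T(34, -24)) = sqrt(-3408 + (-11/3 - 1*34 - 2/7*34**2)) = sqrt(-3408 + (-11/3 - 34 - 2/7*1156)) = sqrt(-3408 + (-11/3 - 34 - 2312/7)) = sqrt(-3408 - 7727/21) = sqrt(-79295/21) = I*sqrt(1665195)/21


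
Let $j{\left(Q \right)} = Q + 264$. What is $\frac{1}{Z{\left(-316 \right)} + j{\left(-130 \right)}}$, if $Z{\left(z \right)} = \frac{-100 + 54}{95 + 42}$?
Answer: $\frac{137}{18312} \approx 0.0074814$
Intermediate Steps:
$j{\left(Q \right)} = 264 + Q$
$Z{\left(z \right)} = - \frac{46}{137}$
$\frac{1}{Z{\left(-316 \right)} + j{\left(-130 \right)}} = \frac{1}{- \frac{46}{137} + \left(264 - 130\right)} = \frac{1}{- \frac{46}{137} + 134} = \frac{1}{\frac{18312}{137}} = \frac{137}{18312}$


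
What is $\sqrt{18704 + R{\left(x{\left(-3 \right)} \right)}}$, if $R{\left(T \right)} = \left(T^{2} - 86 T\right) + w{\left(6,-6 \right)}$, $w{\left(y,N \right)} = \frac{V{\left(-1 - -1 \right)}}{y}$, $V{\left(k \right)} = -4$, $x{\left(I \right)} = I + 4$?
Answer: $\frac{\sqrt{167565}}{3} \approx 136.45$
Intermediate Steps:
$x{\left(I \right)} = 4 + I$
$w{\left(y,N \right)} = - \frac{4}{y}$
$R{\left(T \right)} = - \frac{2}{3} + T^{2} - 86 T$ ($R{\left(T \right)} = \left(T^{2} - 86 T\right) - \frac{4}{6} = \left(T^{2} - 86 T\right) - \frac{2}{3} = - \frac{2}{3} + T^{2} - 86 T$)
$\sqrt{18704 + R{\left(x{\left(-3 \right)} \right)}} = \sqrt{18704 - \left(\frac{2}{3} - \left(4 - 3\right)^{2} + 86 \left(4 - 3\right)\right)} = \sqrt{18704 - \left(\frac{260}{3} - 1\right)} = \sqrt{18704 - \frac{257}{3}} = \sqrt{\frac{55855}{3}} = \frac{\sqrt{167565}}{3}$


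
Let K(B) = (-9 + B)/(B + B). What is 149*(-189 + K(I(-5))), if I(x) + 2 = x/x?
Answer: -27416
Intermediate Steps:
I(x) = -1 (I(x) = -2 + x/x = -2 + 1 = -1)
K(B) = (-9 + B)/(2*B) (K(B) = (-9 + B)/((2*B)) = (-9 + B)*(1/(2*B)) = (-9 + B)/(2*B))
149*(-189 + K(I(-5))) = 149*(-189 + (½)*(-9 - 1)/(-1)) = 149*(-189 + (½)*(-1)*(-10)) = 149*(-189 + 5) = 149*(-184) = -27416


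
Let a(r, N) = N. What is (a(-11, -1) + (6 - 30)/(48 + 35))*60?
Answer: -6420/83 ≈ -77.349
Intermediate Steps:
(a(-11, -1) + (6 - 30)/(48 + 35))*60 = (-1 + (6 - 30)/(48 + 35))*60 = (-1 - 24/83)*60 = -107/83*60 = -6420/83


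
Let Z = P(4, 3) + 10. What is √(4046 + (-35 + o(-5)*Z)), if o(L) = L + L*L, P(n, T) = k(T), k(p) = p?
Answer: √4271 ≈ 65.353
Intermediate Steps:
P(n, T) = T
o(L) = L + L²
Z = 13 (Z = 3 + 10 = 13)
√(4046 + (-35 + o(-5)*Z)) = √(4046 + (-35 - 5*(1 - 5)*13)) = √(4046 + (-35 - 5*(-4)*13)) = √(4046 + (-35 + 20*13)) = √(4046 + (-35 + 260)) = √(4046 + 225) = √4271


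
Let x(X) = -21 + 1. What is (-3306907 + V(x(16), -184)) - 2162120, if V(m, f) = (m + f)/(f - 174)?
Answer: -978955731/179 ≈ -5.4690e+6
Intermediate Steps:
x(X) = -20
V(m, f) = (f + m)/(-174 + f)
(-3306907 + V(x(16), -184)) - 2162120 = (-3306907 + (-184 - 20)/(-174 - 184)) - 2162120 = (-3306907 - 204/(-358)) - 2162120 = (-3306907 - 1/358*(-204)) - 2162120 = (-3306907 + 102/179) - 2162120 = -591936251/179 - 2162120 = -978955731/179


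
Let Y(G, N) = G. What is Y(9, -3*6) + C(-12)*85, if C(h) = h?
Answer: -1011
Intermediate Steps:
Y(9, -3*6) + C(-12)*85 = 9 - 12*85 = 9 - 1020 = -1011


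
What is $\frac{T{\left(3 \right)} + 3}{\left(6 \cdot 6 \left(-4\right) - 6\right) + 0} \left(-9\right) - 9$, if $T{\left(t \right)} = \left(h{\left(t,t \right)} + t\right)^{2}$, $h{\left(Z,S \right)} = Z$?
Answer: $- \frac{333}{50} \approx -6.66$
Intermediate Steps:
$T{\left(t \right)} = 4 t^{2}$ ($T{\left(t \right)} = \left(t + t\right)^{2} = \left(2 t\right)^{2} = 4 t^{2}$)
$\frac{T{\left(3 \right)} + 3}{\left(6 \cdot 6 \left(-4\right) - 6\right) + 0} \left(-9\right) - 9 = \frac{4 \cdot 3^{2} + 3}{\left(6 \cdot 6 \left(-4\right) - 6\right) + 0} \left(-9\right) - 9 = \frac{4 \cdot 9 + 3}{\left(6 \left(-24\right) - 6\right) + 0} \left(-9\right) - 9 = \frac{36 + 3}{\left(-144 - 6\right) + 0} \left(-9\right) - 9 = \frac{39}{-150 + 0} \left(-9\right) - 9 = \frac{39}{-150} \left(-9\right) - 9 = 39 \left(- \frac{1}{150}\right) \left(-9\right) - 9 = \left(- \frac{13}{50}\right) \left(-9\right) - 9 = \frac{117}{50} - 9 = - \frac{333}{50}$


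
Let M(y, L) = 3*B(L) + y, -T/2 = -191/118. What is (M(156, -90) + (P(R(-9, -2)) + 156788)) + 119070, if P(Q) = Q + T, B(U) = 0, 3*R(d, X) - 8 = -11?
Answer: 16284958/59 ≈ 2.7602e+5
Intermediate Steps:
R(d, X) = -1 (R(d, X) = 8/3 + (⅓)*(-11) = 8/3 - 11/3 = -1)
T = 191/59 (T = -(-382)/118 = -2*(-191/118) = 191/59 ≈ 3.2373)
M(y, L) = y (M(y, L) = 3*0 + y = 0 + y = y)
P(Q) = 191/59 + Q (P(Q) = Q + 191/59 = 191/59 + Q)
(M(156, -90) + (P(R(-9, -2)) + 156788)) + 119070 = (156 + ((191/59 - 1) + 156788)) + 119070 = (156 + (132/59 + 156788)) + 119070 = (156 + 9250624/59) + 119070 = 9259828/59 + 119070 = 16284958/59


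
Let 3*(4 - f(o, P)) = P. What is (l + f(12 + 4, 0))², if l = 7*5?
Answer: 1521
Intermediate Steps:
f(o, P) = 4 - P/3
l = 35
(l + f(12 + 4, 0))² = (35 + (4 - ⅓*0))² = (35 + (4 + 0))² = (35 + 4)² = 39² = 1521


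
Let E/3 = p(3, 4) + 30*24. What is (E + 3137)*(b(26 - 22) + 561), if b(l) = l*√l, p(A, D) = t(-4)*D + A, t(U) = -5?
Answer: 2984974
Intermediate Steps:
p(A, D) = A - 5*D (p(A, D) = -5*D + A = A - 5*D)
b(l) = l^(3/2)
E = 2109 (E = 3*((3 - 5*4) + 30*24) = 3*((3 - 20) + 720) = 3*(-17 + 720) = 3*703 = 2109)
(E + 3137)*(b(26 - 22) + 561) = (2109 + 3137)*((26 - 22)^(3/2) + 561) = 5246*(4^(3/2) + 561) = 5246*(8 + 561) = 5246*569 = 2984974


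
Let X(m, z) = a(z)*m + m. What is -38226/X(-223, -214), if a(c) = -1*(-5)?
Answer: 6371/223 ≈ 28.570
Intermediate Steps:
a(c) = 5
X(m, z) = 6*m (X(m, z) = 5*m + m = 6*m)
-38226/X(-223, -214) = -38226/(6*(-223)) = -38226/(-1338) = -38226*(-1/1338) = 6371/223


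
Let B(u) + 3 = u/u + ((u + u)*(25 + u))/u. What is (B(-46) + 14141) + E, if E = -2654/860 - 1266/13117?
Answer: 79493499431/5640310 ≈ 14094.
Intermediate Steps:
E = -17950639/5640310 (E = -2654*1/860 - 1266*1/13117 = -1327/430 - 1266/13117 = -17950639/5640310 ≈ -3.1826)
B(u) = 48 + 2*u (B(u) = -3 + (u/u + ((u + u)*(25 + u))/u) = -3 + (1 + ((2*u)*(25 + u))/u) = -3 + (1 + (2*u*(25 + u))/u) = -3 + (1 + (50 + 2*u)) = -3 + (51 + 2*u) = 48 + 2*u)
(B(-46) + 14141) + E = ((48 + 2*(-46)) + 14141) - 17950639/5640310 = ((48 - 92) + 14141) - 17950639/5640310 = (-44 + 14141) - 17950639/5640310 = 14097 - 17950639/5640310 = 79493499431/5640310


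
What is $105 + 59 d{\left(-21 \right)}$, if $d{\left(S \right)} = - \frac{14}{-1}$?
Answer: $931$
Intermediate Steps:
$d{\left(S \right)} = 14$ ($d{\left(S \right)} = \left(-14\right) \left(-1\right) = 14$)
$105 + 59 d{\left(-21 \right)} = 105 + 59 \cdot 14 = 105 + 826 = 931$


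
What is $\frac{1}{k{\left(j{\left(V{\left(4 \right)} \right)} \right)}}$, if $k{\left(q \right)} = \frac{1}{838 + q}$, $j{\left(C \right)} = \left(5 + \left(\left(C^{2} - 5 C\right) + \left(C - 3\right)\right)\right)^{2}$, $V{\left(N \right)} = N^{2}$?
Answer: $38474$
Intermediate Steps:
$j{\left(C \right)} = \left(2 + C^{2} - 4 C\right)^{2}$ ($j{\left(C \right)} = \left(5 + \left(\left(C^{2} - 5 C\right) + \left(-3 + C\right)\right)\right)^{2} = \left(5 - \left(3 - C^{2} + 4 C\right)\right)^{2} = \left(2 + C^{2} - 4 C\right)^{2}$)
$\frac{1}{k{\left(j{\left(V{\left(4 \right)} \right)} \right)}} = \frac{1}{\frac{1}{838 + \left(2 + \left(4^{2}\right)^{2} - 4 \cdot 4^{2}\right)^{2}}} = \frac{1}{\frac{1}{838 + \left(2 + 16^{2} - 64\right)^{2}}} = \frac{1}{\frac{1}{838 + \left(2 + 256 - 64\right)^{2}}} = \frac{1}{\frac{1}{838 + 194^{2}}} = \frac{1}{\frac{1}{838 + 37636}} = \frac{1}{\frac{1}{38474}} = 38474$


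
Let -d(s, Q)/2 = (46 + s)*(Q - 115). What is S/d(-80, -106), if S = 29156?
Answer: -7289/3757 ≈ -1.9401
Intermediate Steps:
d(s, Q) = -2*(-115 + Q)*(46 + s) (d(s, Q) = -2*(46 + s)*(Q - 115) = -2*(46 + s)*(-115 + Q) = -2*(-115 + Q)*(46 + s))
S/d(-80, -106) = 29156/(10580 - 92*(-106) + 230*(-80) - 2*(-106)*(-80)) = 29156/(10580 + 9752 - 18400 - 16960) = 29156/(-15028) = 29156*(-1/15028) = -7289/3757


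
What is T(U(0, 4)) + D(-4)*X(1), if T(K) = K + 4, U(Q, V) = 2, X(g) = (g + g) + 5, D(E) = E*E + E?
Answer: 90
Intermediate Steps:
D(E) = E + E² (D(E) = E² + E = E + E²)
X(g) = 5 + 2*g (X(g) = 2*g + 5 = 5 + 2*g)
T(K) = 4 + K
T(U(0, 4)) + D(-4)*X(1) = (4 + 2) + (-4*(1 - 4))*(5 + 2*1) = 6 + (-4*(-3))*(5 + 2) = 6 + 12*7 = 6 + 84 = 90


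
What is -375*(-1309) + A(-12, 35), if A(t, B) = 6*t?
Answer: 490803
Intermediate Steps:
-375*(-1309) + A(-12, 35) = -375*(-1309) + 6*(-12) = 490875 - 72 = 490803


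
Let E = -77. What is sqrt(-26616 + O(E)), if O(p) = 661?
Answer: I*sqrt(25955) ≈ 161.11*I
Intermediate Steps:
sqrt(-26616 + O(E)) = sqrt(-26616 + 661) = sqrt(-25955) = I*sqrt(25955)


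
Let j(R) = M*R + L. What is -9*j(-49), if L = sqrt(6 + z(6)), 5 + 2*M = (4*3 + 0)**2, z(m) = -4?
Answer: 61299/2 - 9*sqrt(2) ≈ 30637.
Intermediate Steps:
M = 139/2 (M = -5/2 + (4*3 + 0)**2/2 = -5/2 + (12 + 0)**2/2 = -5/2 + (1/2)*12**2 = -5/2 + (1/2)*144 = -5/2 + 72 = 139/2 ≈ 69.500)
L = sqrt(2) (L = sqrt(6 - 4) = sqrt(2) ≈ 1.4142)
j(R) = sqrt(2) + 139*R/2 (j(R) = 139*R/2 + sqrt(2) = sqrt(2) + 139*R/2)
-9*j(-49) = -9*(sqrt(2) + (139/2)*(-49)) = -9*(sqrt(2) - 6811/2) = -9*(-6811/2 + sqrt(2)) = 61299/2 - 9*sqrt(2)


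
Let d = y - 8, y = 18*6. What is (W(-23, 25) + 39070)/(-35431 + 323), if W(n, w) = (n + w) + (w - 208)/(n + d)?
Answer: -3008361/2703316 ≈ -1.1128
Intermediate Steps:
y = 108
d = 100 (d = 108 - 8 = 100)
W(n, w) = n + w + (-208 + w)/(100 + n) (W(n, w) = (n + w) + (w - 208)/(n + 100) = (n + w) + (-208 + w)/(100 + n) = n + w + (-208 + w)/(100 + n))
(W(-23, 25) + 39070)/(-35431 + 323) = ((-208 + (-23)² + 100*(-23) + 101*25 - 23*25)/(100 - 23) + 39070)/(-35431 + 323) = ((-208 + 529 - 2300 + 2525 - 575)/77 + 39070)/(-35108) = ((1/77)*(-29) + 39070)*(-1/35108) = (-29/77 + 39070)*(-1/35108) = (3008361/77)*(-1/35108) = -3008361/2703316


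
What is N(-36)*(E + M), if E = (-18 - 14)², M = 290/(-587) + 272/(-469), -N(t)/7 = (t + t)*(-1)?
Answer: -20276251056/39329 ≈ -5.1555e+5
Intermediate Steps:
N(t) = 14*t (N(t) = -7*(t + t)*(-1) = -7*2*t*(-1) = -(-14)*t = 14*t)
M = -295674/275303 (M = 290*(-1/587) + 272*(-1/469) = -290/587 - 272/469 = -295674/275303 ≈ -1.0740)
E = 1024 (E = (-32)² = 1024)
N(-36)*(E + M) = (14*(-36))*(1024 - 295674/275303) = -504*281614598/275303 = -20276251056/39329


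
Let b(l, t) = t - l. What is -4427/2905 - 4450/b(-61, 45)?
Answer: -6698256/153965 ≈ -43.505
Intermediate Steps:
-4427/2905 - 4450/b(-61, 45) = -4427/2905 - 4450/(45 - 1*(-61)) = -4427*1/2905 - 4450/(45 + 61) = -4427/2905 - 4450/106 = -4427/2905 - 4450*1/106 = -4427/2905 - 2225/53 = -6698256/153965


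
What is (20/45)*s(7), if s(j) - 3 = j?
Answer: 40/9 ≈ 4.4444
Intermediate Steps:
s(j) = 3 + j
(20/45)*s(7) = (20/45)*(3 + 7) = ((1/45)*20)*10 = (4/9)*10 = 40/9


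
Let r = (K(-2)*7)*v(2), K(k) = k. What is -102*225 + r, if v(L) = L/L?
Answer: -22964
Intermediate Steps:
v(L) = 1
r = -14 (r = -2*7*1 = -14*1 = -14)
-102*225 + r = -102*225 - 14 = -22950 - 14 = -22964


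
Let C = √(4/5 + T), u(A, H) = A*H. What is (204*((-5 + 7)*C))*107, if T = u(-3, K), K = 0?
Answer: 87312*√5/5 ≈ 39047.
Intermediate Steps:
T = 0 (T = -3*0 = 0)
C = 2*√5/5 (C = √(4/5 + 0) = √(4*(⅕) + 0) = √(⅘ + 0) = √(⅘) = 2*√5/5 ≈ 0.89443)
(204*((-5 + 7)*C))*107 = (204*((-5 + 7)*(2*√5/5)))*107 = (204*(2*(2*√5/5)))*107 = (204*(4*√5/5))*107 = (816*√5/5)*107 = 87312*√5/5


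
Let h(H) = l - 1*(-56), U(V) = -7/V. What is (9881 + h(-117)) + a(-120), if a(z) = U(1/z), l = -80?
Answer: 10697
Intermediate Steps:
h(H) = -24 (h(H) = -80 - 1*(-56) = -80 + 56 = -24)
a(z) = -7*z
(9881 + h(-117)) + a(-120) = (9881 - 24) - 7*(-120) = 9857 + 840 = 10697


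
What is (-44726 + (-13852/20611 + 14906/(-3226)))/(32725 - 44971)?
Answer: 1487116113277/407124919578 ≈ 3.6527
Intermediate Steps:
(-44726 + (-13852/20611 + 14906/(-3226)))/(32725 - 44971) = (-44726 + (-13852*1/20611 + 14906*(-1/3226)))/(-12246) = (-44726 + (-13852/20611 - 7453/1613))*(-1/12246) = (-44726 - 175957059/33245543)*(-1/12246) = -1487116113277/33245543*(-1/12246) = 1487116113277/407124919578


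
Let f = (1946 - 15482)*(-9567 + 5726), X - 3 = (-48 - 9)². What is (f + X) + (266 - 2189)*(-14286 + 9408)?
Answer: 61375422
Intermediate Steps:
X = 3252 (X = 3 + (-48 - 9)² = 3 + (-57)² = 3 + 3249 = 3252)
f = 51991776 (f = -13536*(-3841) = 51991776)
(f + X) + (266 - 2189)*(-14286 + 9408) = (51991776 + 3252) + (266 - 2189)*(-14286 + 9408) = 51995028 - 1923*(-4878) = 51995028 + 9380394 = 61375422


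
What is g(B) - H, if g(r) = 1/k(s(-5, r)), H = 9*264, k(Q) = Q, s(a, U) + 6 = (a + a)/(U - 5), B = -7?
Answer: -73662/31 ≈ -2376.2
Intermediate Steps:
s(a, U) = -6 + 2*a/(-5 + U) (s(a, U) = -6 + (a + a)/(U - 5) = -6 + (2*a)/(-5 + U) = -6 + 2*a/(-5 + U))
H = 2376
g(r) = (-5 + r)/(2*(10 - 3*r)) (g(r) = 1/(2*(15 - 5 - 3*r)/(-5 + r)) = 1/(2*(10 - 3*r)/(-5 + r)) = (-5 + r)/(2*(10 - 3*r)))
g(B) - H = (5 - 1*(-7))/(2*(-10 + 3*(-7))) - 1*2376 = (5 + 7)/(2*(-10 - 21)) - 2376 = (½)*12/(-31) - 2376 = (½)*(-1/31)*12 - 2376 = -6/31 - 2376 = -73662/31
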